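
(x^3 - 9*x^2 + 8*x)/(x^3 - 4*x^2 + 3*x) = (x - 8)/(x - 3)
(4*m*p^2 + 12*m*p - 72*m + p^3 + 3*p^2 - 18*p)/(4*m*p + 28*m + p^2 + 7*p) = (p^2 + 3*p - 18)/(p + 7)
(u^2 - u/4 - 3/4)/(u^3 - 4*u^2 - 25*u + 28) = (u + 3/4)/(u^2 - 3*u - 28)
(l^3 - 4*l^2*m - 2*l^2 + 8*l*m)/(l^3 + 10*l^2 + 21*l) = (l^2 - 4*l*m - 2*l + 8*m)/(l^2 + 10*l + 21)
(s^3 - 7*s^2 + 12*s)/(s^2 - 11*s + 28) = s*(s - 3)/(s - 7)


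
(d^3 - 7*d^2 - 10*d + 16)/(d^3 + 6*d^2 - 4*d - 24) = (d^2 - 9*d + 8)/(d^2 + 4*d - 12)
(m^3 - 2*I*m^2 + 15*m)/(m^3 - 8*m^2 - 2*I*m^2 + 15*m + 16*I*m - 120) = m/(m - 8)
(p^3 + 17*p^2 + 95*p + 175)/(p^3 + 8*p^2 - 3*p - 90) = (p^2 + 12*p + 35)/(p^2 + 3*p - 18)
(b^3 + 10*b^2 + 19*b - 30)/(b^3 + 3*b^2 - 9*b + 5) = (b + 6)/(b - 1)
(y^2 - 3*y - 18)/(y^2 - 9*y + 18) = (y + 3)/(y - 3)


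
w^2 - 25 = (w - 5)*(w + 5)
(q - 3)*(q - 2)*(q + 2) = q^3 - 3*q^2 - 4*q + 12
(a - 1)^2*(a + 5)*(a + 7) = a^4 + 10*a^3 + 12*a^2 - 58*a + 35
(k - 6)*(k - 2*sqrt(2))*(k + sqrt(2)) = k^3 - 6*k^2 - sqrt(2)*k^2 - 4*k + 6*sqrt(2)*k + 24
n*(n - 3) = n^2 - 3*n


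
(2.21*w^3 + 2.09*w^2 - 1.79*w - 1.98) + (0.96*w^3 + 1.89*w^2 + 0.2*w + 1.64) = 3.17*w^3 + 3.98*w^2 - 1.59*w - 0.34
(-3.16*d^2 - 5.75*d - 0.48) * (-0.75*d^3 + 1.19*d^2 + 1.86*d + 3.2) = 2.37*d^5 + 0.5521*d^4 - 12.3601*d^3 - 21.3782*d^2 - 19.2928*d - 1.536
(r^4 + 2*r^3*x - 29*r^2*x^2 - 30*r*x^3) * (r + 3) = r^5 + 2*r^4*x + 3*r^4 - 29*r^3*x^2 + 6*r^3*x - 30*r^2*x^3 - 87*r^2*x^2 - 90*r*x^3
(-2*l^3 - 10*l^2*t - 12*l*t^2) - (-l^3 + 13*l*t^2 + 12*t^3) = -l^3 - 10*l^2*t - 25*l*t^2 - 12*t^3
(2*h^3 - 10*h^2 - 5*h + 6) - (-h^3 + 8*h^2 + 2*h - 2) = 3*h^3 - 18*h^2 - 7*h + 8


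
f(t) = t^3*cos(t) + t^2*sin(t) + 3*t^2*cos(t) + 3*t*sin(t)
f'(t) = -t^3*sin(t) - 3*t^2*sin(t) + 4*t^2*cos(t) + 2*t*sin(t) + 9*t*cos(t) + 3*sin(t)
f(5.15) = 53.59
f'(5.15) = 248.34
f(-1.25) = 2.94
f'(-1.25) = 0.54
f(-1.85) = 0.96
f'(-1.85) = 5.27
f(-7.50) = -119.40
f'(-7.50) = -171.58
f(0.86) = 4.38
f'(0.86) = 8.39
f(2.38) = -13.22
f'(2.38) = -47.58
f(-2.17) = -0.72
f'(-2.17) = 4.73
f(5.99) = 293.23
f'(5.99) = 277.90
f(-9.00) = 420.55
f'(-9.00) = -415.51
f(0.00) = 0.00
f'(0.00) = 0.00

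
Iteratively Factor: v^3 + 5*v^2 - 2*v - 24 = (v + 3)*(v^2 + 2*v - 8) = (v - 2)*(v + 3)*(v + 4)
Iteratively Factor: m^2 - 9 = (m - 3)*(m + 3)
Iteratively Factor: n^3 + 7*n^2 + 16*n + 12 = (n + 2)*(n^2 + 5*n + 6) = (n + 2)*(n + 3)*(n + 2)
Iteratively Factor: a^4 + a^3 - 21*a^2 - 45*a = (a + 3)*(a^3 - 2*a^2 - 15*a) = a*(a + 3)*(a^2 - 2*a - 15) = a*(a - 5)*(a + 3)*(a + 3)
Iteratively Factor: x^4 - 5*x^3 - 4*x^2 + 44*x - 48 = (x - 4)*(x^3 - x^2 - 8*x + 12) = (x - 4)*(x - 2)*(x^2 + x - 6) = (x - 4)*(x - 2)*(x + 3)*(x - 2)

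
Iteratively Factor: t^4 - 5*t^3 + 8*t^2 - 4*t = (t - 2)*(t^3 - 3*t^2 + 2*t) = (t - 2)*(t - 1)*(t^2 - 2*t) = (t - 2)^2*(t - 1)*(t)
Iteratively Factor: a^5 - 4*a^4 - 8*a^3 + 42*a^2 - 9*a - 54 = (a + 3)*(a^4 - 7*a^3 + 13*a^2 + 3*a - 18) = (a - 2)*(a + 3)*(a^3 - 5*a^2 + 3*a + 9) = (a - 3)*(a - 2)*(a + 3)*(a^2 - 2*a - 3) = (a - 3)^2*(a - 2)*(a + 3)*(a + 1)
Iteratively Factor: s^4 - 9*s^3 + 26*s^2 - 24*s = (s - 4)*(s^3 - 5*s^2 + 6*s) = (s - 4)*(s - 3)*(s^2 - 2*s) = (s - 4)*(s - 3)*(s - 2)*(s)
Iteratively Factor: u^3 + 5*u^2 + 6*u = (u + 2)*(u^2 + 3*u) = (u + 2)*(u + 3)*(u)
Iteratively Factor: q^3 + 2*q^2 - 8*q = (q)*(q^2 + 2*q - 8) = q*(q - 2)*(q + 4)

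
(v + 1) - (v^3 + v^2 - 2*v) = -v^3 - v^2 + 3*v + 1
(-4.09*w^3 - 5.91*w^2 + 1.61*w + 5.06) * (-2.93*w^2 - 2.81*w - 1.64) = 11.9837*w^5 + 28.8092*w^4 + 18.5974*w^3 - 9.6575*w^2 - 16.859*w - 8.2984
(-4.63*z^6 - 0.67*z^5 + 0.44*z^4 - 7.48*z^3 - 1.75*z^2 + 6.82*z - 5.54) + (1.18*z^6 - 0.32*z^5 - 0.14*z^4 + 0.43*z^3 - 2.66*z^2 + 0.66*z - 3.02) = -3.45*z^6 - 0.99*z^5 + 0.3*z^4 - 7.05*z^3 - 4.41*z^2 + 7.48*z - 8.56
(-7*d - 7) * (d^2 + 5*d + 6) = -7*d^3 - 42*d^2 - 77*d - 42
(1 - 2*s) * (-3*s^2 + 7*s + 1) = 6*s^3 - 17*s^2 + 5*s + 1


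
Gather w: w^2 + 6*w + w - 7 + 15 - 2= w^2 + 7*w + 6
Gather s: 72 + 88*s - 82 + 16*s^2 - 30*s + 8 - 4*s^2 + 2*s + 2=12*s^2 + 60*s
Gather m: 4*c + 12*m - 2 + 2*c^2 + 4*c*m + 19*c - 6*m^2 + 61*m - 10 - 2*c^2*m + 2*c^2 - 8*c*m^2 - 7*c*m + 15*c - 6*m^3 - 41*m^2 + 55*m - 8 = 4*c^2 + 38*c - 6*m^3 + m^2*(-8*c - 47) + m*(-2*c^2 - 3*c + 128) - 20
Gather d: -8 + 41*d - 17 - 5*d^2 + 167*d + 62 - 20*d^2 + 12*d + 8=-25*d^2 + 220*d + 45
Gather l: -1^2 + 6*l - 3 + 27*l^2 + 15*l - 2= 27*l^2 + 21*l - 6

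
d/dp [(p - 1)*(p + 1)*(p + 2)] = 3*p^2 + 4*p - 1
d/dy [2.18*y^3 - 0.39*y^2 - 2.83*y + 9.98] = 6.54*y^2 - 0.78*y - 2.83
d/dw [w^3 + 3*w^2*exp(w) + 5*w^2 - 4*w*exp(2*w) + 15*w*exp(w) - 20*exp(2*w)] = 3*w^2*exp(w) + 3*w^2 - 8*w*exp(2*w) + 21*w*exp(w) + 10*w - 44*exp(2*w) + 15*exp(w)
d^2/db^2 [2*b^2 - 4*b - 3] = 4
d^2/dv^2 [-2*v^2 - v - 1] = -4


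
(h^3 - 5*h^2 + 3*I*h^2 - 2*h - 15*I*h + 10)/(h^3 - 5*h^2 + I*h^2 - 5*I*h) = (h + 2*I)/h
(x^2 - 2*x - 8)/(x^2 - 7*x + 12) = (x + 2)/(x - 3)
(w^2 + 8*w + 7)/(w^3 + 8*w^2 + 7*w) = 1/w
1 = 1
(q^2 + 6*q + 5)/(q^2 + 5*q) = (q + 1)/q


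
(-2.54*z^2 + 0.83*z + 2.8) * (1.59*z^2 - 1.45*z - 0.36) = -4.0386*z^4 + 5.0027*z^3 + 4.1629*z^2 - 4.3588*z - 1.008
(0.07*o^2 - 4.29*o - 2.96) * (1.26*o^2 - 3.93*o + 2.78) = 0.0882*o^4 - 5.6805*o^3 + 13.3247*o^2 - 0.2934*o - 8.2288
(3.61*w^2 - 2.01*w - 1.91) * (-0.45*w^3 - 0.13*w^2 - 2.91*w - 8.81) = -1.6245*w^5 + 0.4352*w^4 - 9.3843*w^3 - 25.7067*w^2 + 23.2662*w + 16.8271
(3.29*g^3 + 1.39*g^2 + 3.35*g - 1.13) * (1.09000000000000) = 3.5861*g^3 + 1.5151*g^2 + 3.6515*g - 1.2317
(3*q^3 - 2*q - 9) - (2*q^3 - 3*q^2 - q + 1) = q^3 + 3*q^2 - q - 10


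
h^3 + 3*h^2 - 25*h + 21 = (h - 3)*(h - 1)*(h + 7)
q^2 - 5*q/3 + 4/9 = (q - 4/3)*(q - 1/3)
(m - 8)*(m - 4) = m^2 - 12*m + 32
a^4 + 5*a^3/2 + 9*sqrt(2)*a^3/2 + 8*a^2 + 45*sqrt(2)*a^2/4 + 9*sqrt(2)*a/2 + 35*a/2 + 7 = (a + 1/2)*(a + 2)*(a + sqrt(2))*(a + 7*sqrt(2)/2)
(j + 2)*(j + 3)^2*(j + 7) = j^4 + 15*j^3 + 77*j^2 + 165*j + 126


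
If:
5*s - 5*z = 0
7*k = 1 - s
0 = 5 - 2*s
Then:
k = -3/14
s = 5/2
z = 5/2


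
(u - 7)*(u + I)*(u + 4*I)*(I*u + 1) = I*u^4 - 4*u^3 - 7*I*u^3 + 28*u^2 + I*u^2 - 4*u - 7*I*u + 28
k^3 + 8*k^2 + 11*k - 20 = (k - 1)*(k + 4)*(k + 5)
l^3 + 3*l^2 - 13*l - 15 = (l - 3)*(l + 1)*(l + 5)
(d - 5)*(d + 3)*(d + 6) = d^3 + 4*d^2 - 27*d - 90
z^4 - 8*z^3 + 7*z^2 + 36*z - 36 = (z - 6)*(z - 3)*(z - 1)*(z + 2)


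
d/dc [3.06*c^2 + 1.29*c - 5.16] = 6.12*c + 1.29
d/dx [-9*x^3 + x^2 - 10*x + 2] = -27*x^2 + 2*x - 10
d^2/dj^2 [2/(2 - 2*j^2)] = 2*(-3*j^2 - 1)/(j^2 - 1)^3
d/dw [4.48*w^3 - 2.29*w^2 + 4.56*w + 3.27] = 13.44*w^2 - 4.58*w + 4.56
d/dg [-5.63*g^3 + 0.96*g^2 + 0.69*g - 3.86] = -16.89*g^2 + 1.92*g + 0.69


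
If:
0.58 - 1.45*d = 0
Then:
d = 0.40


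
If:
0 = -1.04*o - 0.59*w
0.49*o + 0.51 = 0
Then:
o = -1.04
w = 1.83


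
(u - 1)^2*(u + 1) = u^3 - u^2 - u + 1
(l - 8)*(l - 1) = l^2 - 9*l + 8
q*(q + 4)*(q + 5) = q^3 + 9*q^2 + 20*q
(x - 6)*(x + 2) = x^2 - 4*x - 12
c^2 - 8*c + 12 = (c - 6)*(c - 2)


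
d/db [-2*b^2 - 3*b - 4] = -4*b - 3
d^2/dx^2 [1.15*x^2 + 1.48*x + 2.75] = 2.30000000000000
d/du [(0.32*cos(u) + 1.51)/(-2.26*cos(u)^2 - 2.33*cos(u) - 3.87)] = (0.7232*sin(u)^2 - 6.8252*cos(u) - 3.0031)*sin(u)/(2.26*cos(u)^2 + 2.33*cos(u) + 3.87)^2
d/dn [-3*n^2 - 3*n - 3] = -6*n - 3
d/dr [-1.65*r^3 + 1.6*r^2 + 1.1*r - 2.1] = -4.95*r^2 + 3.2*r + 1.1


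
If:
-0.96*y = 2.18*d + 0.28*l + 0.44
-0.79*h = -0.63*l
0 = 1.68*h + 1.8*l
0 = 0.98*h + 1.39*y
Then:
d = -0.20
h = 0.00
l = 0.00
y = 0.00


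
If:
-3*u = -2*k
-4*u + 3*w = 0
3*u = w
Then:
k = 0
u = 0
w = 0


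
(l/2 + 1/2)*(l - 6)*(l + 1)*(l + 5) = l^4/2 + l^3/2 - 31*l^2/2 - 61*l/2 - 15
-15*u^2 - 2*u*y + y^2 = (-5*u + y)*(3*u + y)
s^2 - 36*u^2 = (s - 6*u)*(s + 6*u)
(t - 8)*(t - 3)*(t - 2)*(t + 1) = t^4 - 12*t^3 + 33*t^2 - 2*t - 48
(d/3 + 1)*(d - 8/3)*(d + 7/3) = d^3/3 + 8*d^2/9 - 65*d/27 - 56/9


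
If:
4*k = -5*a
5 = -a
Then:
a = -5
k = 25/4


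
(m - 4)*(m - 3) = m^2 - 7*m + 12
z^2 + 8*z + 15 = (z + 3)*(z + 5)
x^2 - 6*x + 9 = (x - 3)^2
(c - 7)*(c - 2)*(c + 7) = c^3 - 2*c^2 - 49*c + 98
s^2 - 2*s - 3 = (s - 3)*(s + 1)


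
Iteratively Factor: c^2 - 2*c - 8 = (c + 2)*(c - 4)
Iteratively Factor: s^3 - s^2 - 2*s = (s + 1)*(s^2 - 2*s) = s*(s + 1)*(s - 2)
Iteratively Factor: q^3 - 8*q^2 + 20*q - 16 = (q - 2)*(q^2 - 6*q + 8) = (q - 2)^2*(q - 4)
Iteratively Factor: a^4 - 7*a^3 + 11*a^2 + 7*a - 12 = (a - 4)*(a^3 - 3*a^2 - a + 3) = (a - 4)*(a - 1)*(a^2 - 2*a - 3) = (a - 4)*(a - 1)*(a + 1)*(a - 3)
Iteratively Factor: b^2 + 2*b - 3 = (b + 3)*(b - 1)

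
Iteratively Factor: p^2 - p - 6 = (p + 2)*(p - 3)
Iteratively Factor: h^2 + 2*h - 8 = (h + 4)*(h - 2)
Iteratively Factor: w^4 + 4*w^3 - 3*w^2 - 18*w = (w + 3)*(w^3 + w^2 - 6*w) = w*(w + 3)*(w^2 + w - 6) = w*(w + 3)^2*(w - 2)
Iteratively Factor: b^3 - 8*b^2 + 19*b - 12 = (b - 4)*(b^2 - 4*b + 3) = (b - 4)*(b - 1)*(b - 3)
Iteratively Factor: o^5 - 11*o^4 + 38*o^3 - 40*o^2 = (o)*(o^4 - 11*o^3 + 38*o^2 - 40*o) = o*(o - 5)*(o^3 - 6*o^2 + 8*o) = o*(o - 5)*(o - 2)*(o^2 - 4*o) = o^2*(o - 5)*(o - 2)*(o - 4)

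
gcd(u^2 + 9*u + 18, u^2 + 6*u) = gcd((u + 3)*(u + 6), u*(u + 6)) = u + 6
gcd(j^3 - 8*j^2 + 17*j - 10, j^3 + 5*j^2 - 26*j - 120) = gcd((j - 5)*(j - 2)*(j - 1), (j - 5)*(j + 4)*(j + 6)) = j - 5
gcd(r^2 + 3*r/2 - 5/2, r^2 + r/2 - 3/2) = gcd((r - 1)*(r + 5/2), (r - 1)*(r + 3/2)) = r - 1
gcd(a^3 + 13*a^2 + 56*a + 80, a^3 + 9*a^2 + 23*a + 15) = a + 5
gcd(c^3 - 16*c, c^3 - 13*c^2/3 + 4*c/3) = c^2 - 4*c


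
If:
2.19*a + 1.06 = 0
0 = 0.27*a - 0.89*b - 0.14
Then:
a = -0.48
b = -0.30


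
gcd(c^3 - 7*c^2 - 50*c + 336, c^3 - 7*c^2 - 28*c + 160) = c - 8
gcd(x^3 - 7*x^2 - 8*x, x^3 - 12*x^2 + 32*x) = x^2 - 8*x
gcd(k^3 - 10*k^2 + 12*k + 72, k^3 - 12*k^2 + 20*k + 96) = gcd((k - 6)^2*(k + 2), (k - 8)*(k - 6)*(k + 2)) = k^2 - 4*k - 12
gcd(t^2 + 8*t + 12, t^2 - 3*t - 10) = t + 2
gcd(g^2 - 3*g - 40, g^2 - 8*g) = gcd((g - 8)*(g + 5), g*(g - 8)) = g - 8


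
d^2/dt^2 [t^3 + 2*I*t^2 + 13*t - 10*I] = 6*t + 4*I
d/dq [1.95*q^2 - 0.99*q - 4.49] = 3.9*q - 0.99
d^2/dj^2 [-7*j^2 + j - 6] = -14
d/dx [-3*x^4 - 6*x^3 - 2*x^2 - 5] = 2*x*(-6*x^2 - 9*x - 2)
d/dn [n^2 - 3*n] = 2*n - 3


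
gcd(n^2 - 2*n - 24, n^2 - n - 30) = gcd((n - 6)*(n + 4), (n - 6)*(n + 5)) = n - 6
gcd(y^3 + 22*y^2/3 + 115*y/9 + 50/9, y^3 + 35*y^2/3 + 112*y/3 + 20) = y^2 + 17*y/3 + 10/3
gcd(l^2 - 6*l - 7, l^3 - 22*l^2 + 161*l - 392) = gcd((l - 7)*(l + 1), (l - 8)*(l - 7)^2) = l - 7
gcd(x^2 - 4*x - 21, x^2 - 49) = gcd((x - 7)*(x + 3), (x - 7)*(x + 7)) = x - 7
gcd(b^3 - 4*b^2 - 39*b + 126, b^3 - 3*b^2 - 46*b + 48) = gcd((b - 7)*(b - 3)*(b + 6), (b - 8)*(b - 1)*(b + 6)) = b + 6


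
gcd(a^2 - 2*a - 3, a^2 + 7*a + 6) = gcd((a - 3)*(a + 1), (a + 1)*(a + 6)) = a + 1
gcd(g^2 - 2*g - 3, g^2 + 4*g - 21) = g - 3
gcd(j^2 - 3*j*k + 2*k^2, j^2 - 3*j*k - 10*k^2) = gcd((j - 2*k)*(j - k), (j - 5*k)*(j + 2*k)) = 1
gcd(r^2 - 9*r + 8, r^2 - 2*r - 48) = r - 8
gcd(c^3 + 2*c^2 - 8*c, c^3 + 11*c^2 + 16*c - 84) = c - 2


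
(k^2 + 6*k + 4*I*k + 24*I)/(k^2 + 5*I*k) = (k^2 + 6*k + 4*I*k + 24*I)/(k*(k + 5*I))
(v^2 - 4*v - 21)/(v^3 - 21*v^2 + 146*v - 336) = (v + 3)/(v^2 - 14*v + 48)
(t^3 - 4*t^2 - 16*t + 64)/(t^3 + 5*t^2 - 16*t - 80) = (t - 4)/(t + 5)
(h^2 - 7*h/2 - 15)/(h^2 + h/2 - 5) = (h - 6)/(h - 2)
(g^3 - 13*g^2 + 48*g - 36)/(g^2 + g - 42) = (g^2 - 7*g + 6)/(g + 7)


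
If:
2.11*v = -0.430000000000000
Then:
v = -0.20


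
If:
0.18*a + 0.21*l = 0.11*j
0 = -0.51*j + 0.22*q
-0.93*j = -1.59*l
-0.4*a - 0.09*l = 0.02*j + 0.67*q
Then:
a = 0.00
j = 0.00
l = 0.00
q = 0.00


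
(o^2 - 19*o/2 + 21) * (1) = o^2 - 19*o/2 + 21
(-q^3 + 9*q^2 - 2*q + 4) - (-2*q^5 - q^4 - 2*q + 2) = 2*q^5 + q^4 - q^3 + 9*q^2 + 2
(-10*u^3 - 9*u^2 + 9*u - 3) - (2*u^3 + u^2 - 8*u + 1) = -12*u^3 - 10*u^2 + 17*u - 4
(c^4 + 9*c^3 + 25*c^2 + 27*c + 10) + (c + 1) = c^4 + 9*c^3 + 25*c^2 + 28*c + 11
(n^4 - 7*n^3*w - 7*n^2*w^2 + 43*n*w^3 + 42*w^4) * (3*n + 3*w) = 3*n^5 - 18*n^4*w - 42*n^3*w^2 + 108*n^2*w^3 + 255*n*w^4 + 126*w^5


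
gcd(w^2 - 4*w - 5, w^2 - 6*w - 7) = w + 1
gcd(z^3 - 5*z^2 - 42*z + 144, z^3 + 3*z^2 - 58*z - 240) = z^2 - 2*z - 48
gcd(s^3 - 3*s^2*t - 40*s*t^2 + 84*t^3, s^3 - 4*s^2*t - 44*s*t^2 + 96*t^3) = s^2 + 4*s*t - 12*t^2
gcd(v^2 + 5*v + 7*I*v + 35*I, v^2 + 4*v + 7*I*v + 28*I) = v + 7*I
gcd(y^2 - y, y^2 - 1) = y - 1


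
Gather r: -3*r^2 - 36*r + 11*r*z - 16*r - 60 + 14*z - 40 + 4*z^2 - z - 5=-3*r^2 + r*(11*z - 52) + 4*z^2 + 13*z - 105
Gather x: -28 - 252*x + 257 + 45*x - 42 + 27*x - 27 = 160 - 180*x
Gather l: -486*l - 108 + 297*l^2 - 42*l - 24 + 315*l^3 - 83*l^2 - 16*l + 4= 315*l^3 + 214*l^2 - 544*l - 128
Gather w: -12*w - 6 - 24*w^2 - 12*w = -24*w^2 - 24*w - 6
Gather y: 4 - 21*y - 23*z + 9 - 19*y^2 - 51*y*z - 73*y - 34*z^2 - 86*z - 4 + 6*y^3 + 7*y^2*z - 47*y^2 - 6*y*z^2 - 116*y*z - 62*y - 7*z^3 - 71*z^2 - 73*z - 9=6*y^3 + y^2*(7*z - 66) + y*(-6*z^2 - 167*z - 156) - 7*z^3 - 105*z^2 - 182*z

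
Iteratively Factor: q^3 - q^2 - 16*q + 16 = (q + 4)*(q^2 - 5*q + 4) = (q - 4)*(q + 4)*(q - 1)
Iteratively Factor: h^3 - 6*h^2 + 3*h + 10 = (h - 5)*(h^2 - h - 2) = (h - 5)*(h - 2)*(h + 1)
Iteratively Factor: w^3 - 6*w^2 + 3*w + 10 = (w - 5)*(w^2 - w - 2) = (w - 5)*(w + 1)*(w - 2)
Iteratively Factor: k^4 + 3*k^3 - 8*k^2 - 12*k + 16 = (k - 1)*(k^3 + 4*k^2 - 4*k - 16) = (k - 2)*(k - 1)*(k^2 + 6*k + 8) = (k - 2)*(k - 1)*(k + 2)*(k + 4)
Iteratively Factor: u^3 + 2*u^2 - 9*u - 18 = (u - 3)*(u^2 + 5*u + 6) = (u - 3)*(u + 3)*(u + 2)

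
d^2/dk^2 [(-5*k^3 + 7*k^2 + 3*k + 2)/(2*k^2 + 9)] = 6*(34*k^3 - 118*k^2 - 459*k + 177)/(8*k^6 + 108*k^4 + 486*k^2 + 729)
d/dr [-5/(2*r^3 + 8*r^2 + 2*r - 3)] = 10*(3*r^2 + 8*r + 1)/(2*r^3 + 8*r^2 + 2*r - 3)^2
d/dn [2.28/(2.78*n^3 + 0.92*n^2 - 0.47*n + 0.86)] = (-19.0152*n^2 - 4.1952*n + 1.0716)/(2.78*n^3 + 0.92*n^2 - 0.47*n + 0.86)^2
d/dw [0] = 0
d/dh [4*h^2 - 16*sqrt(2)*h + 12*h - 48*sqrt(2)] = 8*h - 16*sqrt(2) + 12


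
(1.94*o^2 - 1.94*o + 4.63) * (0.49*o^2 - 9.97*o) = 0.9506*o^4 - 20.2924*o^3 + 21.6105*o^2 - 46.1611*o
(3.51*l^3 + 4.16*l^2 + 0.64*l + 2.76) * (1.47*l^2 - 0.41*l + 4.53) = 5.1597*l^5 + 4.6761*l^4 + 15.1355*l^3 + 22.6396*l^2 + 1.7676*l + 12.5028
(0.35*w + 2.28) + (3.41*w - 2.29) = 3.76*w - 0.0100000000000002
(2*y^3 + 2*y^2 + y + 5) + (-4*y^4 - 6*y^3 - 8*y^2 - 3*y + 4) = -4*y^4 - 4*y^3 - 6*y^2 - 2*y + 9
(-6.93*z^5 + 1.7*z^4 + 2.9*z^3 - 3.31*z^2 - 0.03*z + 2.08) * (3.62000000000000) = -25.0866*z^5 + 6.154*z^4 + 10.498*z^3 - 11.9822*z^2 - 0.1086*z + 7.5296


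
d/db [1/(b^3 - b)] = (1 - 3*b^2)/(b^2*(b^2 - 1)^2)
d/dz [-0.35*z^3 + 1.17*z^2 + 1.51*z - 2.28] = -1.05*z^2 + 2.34*z + 1.51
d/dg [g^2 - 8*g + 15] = 2*g - 8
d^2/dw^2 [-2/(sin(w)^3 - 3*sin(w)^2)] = 3*(12 + 32/sin(w)^2 + 31/sin(w)^3 + 11*sin(3*w)/sin(w)^4 - 72/sin(w)^4)/(2*(sin(w) - 3)^3)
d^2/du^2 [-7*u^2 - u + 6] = -14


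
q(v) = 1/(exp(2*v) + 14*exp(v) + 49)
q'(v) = (-2*exp(2*v) - 14*exp(v))/(exp(2*v) + 14*exp(v) + 49)^2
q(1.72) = 0.01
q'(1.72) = -0.01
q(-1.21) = 0.02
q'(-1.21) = -0.00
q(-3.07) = 0.02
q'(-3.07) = -0.00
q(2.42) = 0.00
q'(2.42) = -0.00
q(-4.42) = 0.02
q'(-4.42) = -0.00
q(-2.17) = 0.02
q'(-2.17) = -0.00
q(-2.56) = 0.02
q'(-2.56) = -0.00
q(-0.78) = 0.02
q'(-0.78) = -0.00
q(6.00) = 0.00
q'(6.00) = 0.00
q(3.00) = 0.00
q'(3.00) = 0.00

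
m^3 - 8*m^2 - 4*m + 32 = (m - 8)*(m - 2)*(m + 2)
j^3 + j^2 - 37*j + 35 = (j - 5)*(j - 1)*(j + 7)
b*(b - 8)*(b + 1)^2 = b^4 - 6*b^3 - 15*b^2 - 8*b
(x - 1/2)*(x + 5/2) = x^2 + 2*x - 5/4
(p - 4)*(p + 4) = p^2 - 16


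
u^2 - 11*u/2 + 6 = (u - 4)*(u - 3/2)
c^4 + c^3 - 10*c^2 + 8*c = c*(c - 2)*(c - 1)*(c + 4)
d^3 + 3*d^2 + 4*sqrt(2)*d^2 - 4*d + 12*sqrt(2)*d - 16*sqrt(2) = (d - 1)*(d + 4)*(d + 4*sqrt(2))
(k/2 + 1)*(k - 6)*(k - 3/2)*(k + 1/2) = k^4/2 - 5*k^3/2 - 35*k^2/8 + 15*k/2 + 9/2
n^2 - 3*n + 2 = (n - 2)*(n - 1)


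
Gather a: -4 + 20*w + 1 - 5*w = 15*w - 3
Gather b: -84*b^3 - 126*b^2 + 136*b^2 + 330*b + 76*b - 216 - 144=-84*b^3 + 10*b^2 + 406*b - 360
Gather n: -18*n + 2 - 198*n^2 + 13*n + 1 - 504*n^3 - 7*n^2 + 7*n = -504*n^3 - 205*n^2 + 2*n + 3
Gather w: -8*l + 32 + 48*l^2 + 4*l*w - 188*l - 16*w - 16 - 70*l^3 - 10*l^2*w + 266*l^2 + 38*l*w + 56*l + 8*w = -70*l^3 + 314*l^2 - 140*l + w*(-10*l^2 + 42*l - 8) + 16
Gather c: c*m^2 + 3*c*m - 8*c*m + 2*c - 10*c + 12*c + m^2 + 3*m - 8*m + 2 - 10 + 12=c*(m^2 - 5*m + 4) + m^2 - 5*m + 4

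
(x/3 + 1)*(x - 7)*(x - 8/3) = x^3/3 - 20*x^2/9 - 31*x/9 + 56/3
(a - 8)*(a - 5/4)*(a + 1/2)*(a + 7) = a^4 - 7*a^3/4 - 447*a^2/8 + 341*a/8 + 35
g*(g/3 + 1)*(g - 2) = g^3/3 + g^2/3 - 2*g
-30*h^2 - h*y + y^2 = (-6*h + y)*(5*h + y)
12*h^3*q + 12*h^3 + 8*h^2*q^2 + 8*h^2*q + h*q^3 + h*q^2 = (2*h + q)*(6*h + q)*(h*q + h)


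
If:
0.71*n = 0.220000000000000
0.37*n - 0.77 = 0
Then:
No Solution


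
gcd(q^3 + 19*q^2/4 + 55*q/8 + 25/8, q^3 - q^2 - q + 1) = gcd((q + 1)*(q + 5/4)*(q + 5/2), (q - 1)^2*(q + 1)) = q + 1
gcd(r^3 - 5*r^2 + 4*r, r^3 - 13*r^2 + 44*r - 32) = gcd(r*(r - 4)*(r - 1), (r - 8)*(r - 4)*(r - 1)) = r^2 - 5*r + 4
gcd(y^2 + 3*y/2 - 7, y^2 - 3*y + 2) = y - 2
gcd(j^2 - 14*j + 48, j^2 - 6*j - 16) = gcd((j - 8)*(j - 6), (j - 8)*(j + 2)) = j - 8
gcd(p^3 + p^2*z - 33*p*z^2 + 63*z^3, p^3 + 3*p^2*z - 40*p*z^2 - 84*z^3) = p + 7*z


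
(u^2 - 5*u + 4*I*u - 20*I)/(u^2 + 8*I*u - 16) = (u - 5)/(u + 4*I)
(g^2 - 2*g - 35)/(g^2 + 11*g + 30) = (g - 7)/(g + 6)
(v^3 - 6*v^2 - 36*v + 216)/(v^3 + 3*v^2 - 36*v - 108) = (v - 6)/(v + 3)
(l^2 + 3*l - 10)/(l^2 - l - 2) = (l + 5)/(l + 1)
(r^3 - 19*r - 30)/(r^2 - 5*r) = r + 5 + 6/r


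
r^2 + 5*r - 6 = (r - 1)*(r + 6)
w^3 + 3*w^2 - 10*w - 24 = (w - 3)*(w + 2)*(w + 4)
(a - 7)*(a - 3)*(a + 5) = a^3 - 5*a^2 - 29*a + 105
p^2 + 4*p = p*(p + 4)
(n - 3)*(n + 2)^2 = n^3 + n^2 - 8*n - 12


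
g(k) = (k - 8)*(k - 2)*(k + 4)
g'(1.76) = -35.83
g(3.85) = -60.27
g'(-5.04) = 112.68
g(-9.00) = -935.00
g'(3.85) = -25.73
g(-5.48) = -149.23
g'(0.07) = -24.83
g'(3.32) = -30.77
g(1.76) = 8.63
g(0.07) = 62.29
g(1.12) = 31.00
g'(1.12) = -33.68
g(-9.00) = -935.00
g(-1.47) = 83.14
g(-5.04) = -95.47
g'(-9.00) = 327.00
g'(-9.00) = 327.00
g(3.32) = -45.22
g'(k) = (k - 8)*(k - 2) + (k - 8)*(k + 4) + (k - 2)*(k + 4)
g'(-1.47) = 0.12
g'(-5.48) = 131.85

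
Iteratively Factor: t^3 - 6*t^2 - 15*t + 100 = (t - 5)*(t^2 - t - 20) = (t - 5)^2*(t + 4)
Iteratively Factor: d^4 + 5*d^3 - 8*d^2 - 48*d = (d - 3)*(d^3 + 8*d^2 + 16*d) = d*(d - 3)*(d^2 + 8*d + 16) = d*(d - 3)*(d + 4)*(d + 4)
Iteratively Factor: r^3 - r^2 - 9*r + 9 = (r - 1)*(r^2 - 9) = (r - 3)*(r - 1)*(r + 3)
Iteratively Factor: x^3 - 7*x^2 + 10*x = (x - 5)*(x^2 - 2*x) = x*(x - 5)*(x - 2)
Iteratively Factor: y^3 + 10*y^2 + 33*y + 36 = (y + 4)*(y^2 + 6*y + 9) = (y + 3)*(y + 4)*(y + 3)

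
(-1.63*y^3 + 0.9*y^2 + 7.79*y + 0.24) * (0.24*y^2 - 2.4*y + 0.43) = -0.3912*y^5 + 4.128*y^4 - 0.9913*y^3 - 18.2514*y^2 + 2.7737*y + 0.1032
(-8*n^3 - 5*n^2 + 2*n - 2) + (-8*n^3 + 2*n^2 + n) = -16*n^3 - 3*n^2 + 3*n - 2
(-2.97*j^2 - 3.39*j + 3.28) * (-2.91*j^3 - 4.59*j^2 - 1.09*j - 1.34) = 8.6427*j^5 + 23.4972*j^4 + 9.2526*j^3 - 7.3803*j^2 + 0.9674*j - 4.3952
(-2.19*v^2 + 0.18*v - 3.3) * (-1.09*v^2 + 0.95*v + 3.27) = 2.3871*v^4 - 2.2767*v^3 - 3.3933*v^2 - 2.5464*v - 10.791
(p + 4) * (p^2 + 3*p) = p^3 + 7*p^2 + 12*p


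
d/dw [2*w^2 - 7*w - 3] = 4*w - 7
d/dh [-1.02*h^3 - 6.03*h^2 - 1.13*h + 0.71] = -3.06*h^2 - 12.06*h - 1.13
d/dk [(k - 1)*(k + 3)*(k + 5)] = 3*k^2 + 14*k + 7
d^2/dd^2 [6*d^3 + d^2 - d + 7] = 36*d + 2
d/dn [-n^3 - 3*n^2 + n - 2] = -3*n^2 - 6*n + 1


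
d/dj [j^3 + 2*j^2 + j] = 3*j^2 + 4*j + 1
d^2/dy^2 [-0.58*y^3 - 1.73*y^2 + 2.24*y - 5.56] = -3.48*y - 3.46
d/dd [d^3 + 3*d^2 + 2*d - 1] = 3*d^2 + 6*d + 2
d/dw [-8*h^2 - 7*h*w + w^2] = -7*h + 2*w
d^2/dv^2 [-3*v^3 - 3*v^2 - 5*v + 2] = -18*v - 6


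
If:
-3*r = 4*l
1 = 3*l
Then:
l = 1/3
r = -4/9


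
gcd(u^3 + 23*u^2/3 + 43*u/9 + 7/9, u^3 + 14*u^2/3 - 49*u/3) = u + 7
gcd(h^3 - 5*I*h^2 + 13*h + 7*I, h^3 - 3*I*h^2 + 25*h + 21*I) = h^2 - 6*I*h + 7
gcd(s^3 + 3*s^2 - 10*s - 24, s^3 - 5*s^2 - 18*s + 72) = s^2 + s - 12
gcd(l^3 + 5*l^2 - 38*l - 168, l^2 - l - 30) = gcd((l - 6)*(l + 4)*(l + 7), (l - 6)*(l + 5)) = l - 6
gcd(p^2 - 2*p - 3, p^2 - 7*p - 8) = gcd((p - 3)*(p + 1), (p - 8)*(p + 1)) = p + 1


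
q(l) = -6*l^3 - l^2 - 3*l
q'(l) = -18*l^2 - 2*l - 3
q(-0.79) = 4.70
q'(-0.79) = -12.65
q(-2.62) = 108.90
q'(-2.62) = -121.32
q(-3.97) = 371.57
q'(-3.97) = -278.76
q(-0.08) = 0.24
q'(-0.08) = -2.96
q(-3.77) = 318.59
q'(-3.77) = -251.29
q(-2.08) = 55.91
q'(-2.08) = -76.72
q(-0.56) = 2.42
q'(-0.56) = -7.52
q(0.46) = -2.18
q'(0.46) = -7.73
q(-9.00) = 4320.00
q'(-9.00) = -1443.00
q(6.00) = -1350.00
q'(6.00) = -663.00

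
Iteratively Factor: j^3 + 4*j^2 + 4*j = (j)*(j^2 + 4*j + 4) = j*(j + 2)*(j + 2)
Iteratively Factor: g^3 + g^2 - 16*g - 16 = (g + 4)*(g^2 - 3*g - 4) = (g - 4)*(g + 4)*(g + 1)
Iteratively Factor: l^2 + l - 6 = (l - 2)*(l + 3)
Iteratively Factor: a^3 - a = (a)*(a^2 - 1) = a*(a - 1)*(a + 1)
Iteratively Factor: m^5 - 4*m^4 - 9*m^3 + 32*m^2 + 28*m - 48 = (m - 3)*(m^4 - m^3 - 12*m^2 - 4*m + 16) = (m - 3)*(m + 2)*(m^3 - 3*m^2 - 6*m + 8) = (m - 3)*(m - 1)*(m + 2)*(m^2 - 2*m - 8) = (m - 3)*(m - 1)*(m + 2)^2*(m - 4)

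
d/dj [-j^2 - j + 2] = -2*j - 1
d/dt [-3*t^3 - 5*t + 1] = -9*t^2 - 5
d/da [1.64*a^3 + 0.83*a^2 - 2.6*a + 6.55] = 4.92*a^2 + 1.66*a - 2.6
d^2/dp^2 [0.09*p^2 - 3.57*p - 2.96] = 0.180000000000000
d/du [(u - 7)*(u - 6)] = 2*u - 13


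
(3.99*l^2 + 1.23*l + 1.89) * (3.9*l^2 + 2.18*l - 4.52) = 15.561*l^4 + 13.4952*l^3 - 7.9824*l^2 - 1.4394*l - 8.5428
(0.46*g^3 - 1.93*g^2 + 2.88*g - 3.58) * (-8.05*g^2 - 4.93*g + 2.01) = -3.703*g^5 + 13.2687*g^4 - 12.7445*g^3 + 10.7413*g^2 + 23.4382*g - 7.1958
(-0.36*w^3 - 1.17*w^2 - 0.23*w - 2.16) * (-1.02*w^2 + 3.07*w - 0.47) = 0.3672*w^5 + 0.0882000000000001*w^4 - 3.1881*w^3 + 2.047*w^2 - 6.5231*w + 1.0152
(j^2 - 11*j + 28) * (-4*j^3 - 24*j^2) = -4*j^5 + 20*j^4 + 152*j^3 - 672*j^2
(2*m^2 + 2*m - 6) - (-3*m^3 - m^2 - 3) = 3*m^3 + 3*m^2 + 2*m - 3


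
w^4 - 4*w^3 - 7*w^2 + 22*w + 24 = (w - 4)*(w - 3)*(w + 1)*(w + 2)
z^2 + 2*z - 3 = (z - 1)*(z + 3)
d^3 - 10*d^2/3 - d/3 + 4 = (d - 3)*(d - 4/3)*(d + 1)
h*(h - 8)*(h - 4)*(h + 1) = h^4 - 11*h^3 + 20*h^2 + 32*h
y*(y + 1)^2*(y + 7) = y^4 + 9*y^3 + 15*y^2 + 7*y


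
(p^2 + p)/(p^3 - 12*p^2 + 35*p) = (p + 1)/(p^2 - 12*p + 35)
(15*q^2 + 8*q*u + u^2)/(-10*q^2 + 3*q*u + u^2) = (-3*q - u)/(2*q - u)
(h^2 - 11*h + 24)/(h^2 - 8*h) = (h - 3)/h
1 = 1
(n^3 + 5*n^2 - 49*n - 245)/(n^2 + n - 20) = (n^2 - 49)/(n - 4)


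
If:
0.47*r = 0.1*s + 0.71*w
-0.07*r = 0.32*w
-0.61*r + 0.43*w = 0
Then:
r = 0.00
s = 0.00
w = 0.00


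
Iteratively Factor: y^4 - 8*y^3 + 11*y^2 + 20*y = (y)*(y^3 - 8*y^2 + 11*y + 20) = y*(y + 1)*(y^2 - 9*y + 20) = y*(y - 5)*(y + 1)*(y - 4)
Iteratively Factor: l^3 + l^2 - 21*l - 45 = (l + 3)*(l^2 - 2*l - 15) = (l - 5)*(l + 3)*(l + 3)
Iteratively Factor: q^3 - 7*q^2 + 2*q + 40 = (q - 5)*(q^2 - 2*q - 8) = (q - 5)*(q + 2)*(q - 4)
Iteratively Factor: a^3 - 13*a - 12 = (a + 1)*(a^2 - a - 12) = (a + 1)*(a + 3)*(a - 4)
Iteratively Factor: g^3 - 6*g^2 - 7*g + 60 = (g - 5)*(g^2 - g - 12) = (g - 5)*(g + 3)*(g - 4)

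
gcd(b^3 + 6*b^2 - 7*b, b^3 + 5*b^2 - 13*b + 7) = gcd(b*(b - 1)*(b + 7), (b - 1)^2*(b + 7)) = b^2 + 6*b - 7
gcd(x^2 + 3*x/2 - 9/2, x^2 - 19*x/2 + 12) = x - 3/2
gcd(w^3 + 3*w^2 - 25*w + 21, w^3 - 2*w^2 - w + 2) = w - 1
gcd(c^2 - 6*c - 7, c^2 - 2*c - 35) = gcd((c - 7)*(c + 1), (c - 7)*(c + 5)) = c - 7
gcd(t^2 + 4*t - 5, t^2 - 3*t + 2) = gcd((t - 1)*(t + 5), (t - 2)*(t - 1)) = t - 1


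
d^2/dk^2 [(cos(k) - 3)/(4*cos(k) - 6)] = 3*(3*cos(k) + cos(2*k) - 3)/(2*(2*cos(k) - 3)^3)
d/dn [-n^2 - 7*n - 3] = -2*n - 7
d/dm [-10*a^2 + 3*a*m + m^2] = 3*a + 2*m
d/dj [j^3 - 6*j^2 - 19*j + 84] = 3*j^2 - 12*j - 19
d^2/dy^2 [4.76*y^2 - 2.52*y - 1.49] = 9.52000000000000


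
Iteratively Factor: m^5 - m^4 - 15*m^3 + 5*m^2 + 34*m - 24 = (m + 3)*(m^4 - 4*m^3 - 3*m^2 + 14*m - 8) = (m + 2)*(m + 3)*(m^3 - 6*m^2 + 9*m - 4) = (m - 1)*(m + 2)*(m + 3)*(m^2 - 5*m + 4) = (m - 4)*(m - 1)*(m + 2)*(m + 3)*(m - 1)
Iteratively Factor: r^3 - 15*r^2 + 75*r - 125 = (r - 5)*(r^2 - 10*r + 25) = (r - 5)^2*(r - 5)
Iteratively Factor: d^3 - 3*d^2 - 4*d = (d + 1)*(d^2 - 4*d) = d*(d + 1)*(d - 4)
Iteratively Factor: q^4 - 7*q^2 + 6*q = (q + 3)*(q^3 - 3*q^2 + 2*q) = (q - 2)*(q + 3)*(q^2 - q) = (q - 2)*(q - 1)*(q + 3)*(q)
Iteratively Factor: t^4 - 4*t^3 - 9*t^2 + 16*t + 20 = (t - 5)*(t^3 + t^2 - 4*t - 4) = (t - 5)*(t - 2)*(t^2 + 3*t + 2) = (t - 5)*(t - 2)*(t + 1)*(t + 2)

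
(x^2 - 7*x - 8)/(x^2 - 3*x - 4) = (x - 8)/(x - 4)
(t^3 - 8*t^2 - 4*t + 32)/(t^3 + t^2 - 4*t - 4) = (t - 8)/(t + 1)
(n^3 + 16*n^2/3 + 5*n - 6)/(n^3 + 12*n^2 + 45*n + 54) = (n - 2/3)/(n + 6)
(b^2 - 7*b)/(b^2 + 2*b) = (b - 7)/(b + 2)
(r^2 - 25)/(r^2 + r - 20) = (r - 5)/(r - 4)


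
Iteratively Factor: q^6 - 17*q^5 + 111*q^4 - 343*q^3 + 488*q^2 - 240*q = (q - 4)*(q^5 - 13*q^4 + 59*q^3 - 107*q^2 + 60*q) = (q - 4)*(q - 3)*(q^4 - 10*q^3 + 29*q^2 - 20*q) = (q - 4)^2*(q - 3)*(q^3 - 6*q^2 + 5*q) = (q - 4)^2*(q - 3)*(q - 1)*(q^2 - 5*q) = q*(q - 4)^2*(q - 3)*(q - 1)*(q - 5)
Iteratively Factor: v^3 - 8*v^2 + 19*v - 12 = (v - 1)*(v^2 - 7*v + 12) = (v - 4)*(v - 1)*(v - 3)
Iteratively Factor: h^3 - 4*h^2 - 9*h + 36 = (h + 3)*(h^2 - 7*h + 12) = (h - 4)*(h + 3)*(h - 3)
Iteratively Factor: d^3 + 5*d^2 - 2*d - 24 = (d + 4)*(d^2 + d - 6) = (d - 2)*(d + 4)*(d + 3)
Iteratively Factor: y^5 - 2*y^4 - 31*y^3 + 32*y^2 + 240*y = (y - 5)*(y^4 + 3*y^3 - 16*y^2 - 48*y) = (y - 5)*(y + 4)*(y^3 - y^2 - 12*y) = (y - 5)*(y + 3)*(y + 4)*(y^2 - 4*y) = (y - 5)*(y - 4)*(y + 3)*(y + 4)*(y)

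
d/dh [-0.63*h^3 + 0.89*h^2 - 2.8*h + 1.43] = -1.89*h^2 + 1.78*h - 2.8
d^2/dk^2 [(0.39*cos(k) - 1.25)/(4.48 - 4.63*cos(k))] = (18.706589*sin(k)^2 - 18.100544*cos(k) + 18.706589)/(99.252847*cos(k)^3 - 288.111936*cos(k)^2 + 278.777856*cos(k) - 89.915392)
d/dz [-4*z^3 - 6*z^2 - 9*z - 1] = -12*z^2 - 12*z - 9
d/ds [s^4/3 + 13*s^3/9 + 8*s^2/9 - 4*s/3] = 4*s^3/3 + 13*s^2/3 + 16*s/9 - 4/3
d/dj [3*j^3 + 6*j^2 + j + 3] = 9*j^2 + 12*j + 1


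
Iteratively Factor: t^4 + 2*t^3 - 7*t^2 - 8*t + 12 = (t - 1)*(t^3 + 3*t^2 - 4*t - 12) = (t - 2)*(t - 1)*(t^2 + 5*t + 6) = (t - 2)*(t - 1)*(t + 3)*(t + 2)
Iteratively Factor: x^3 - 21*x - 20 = (x - 5)*(x^2 + 5*x + 4) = (x - 5)*(x + 1)*(x + 4)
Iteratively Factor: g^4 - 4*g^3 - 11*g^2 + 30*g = (g + 3)*(g^3 - 7*g^2 + 10*g) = (g - 5)*(g + 3)*(g^2 - 2*g) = g*(g - 5)*(g + 3)*(g - 2)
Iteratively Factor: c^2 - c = (c)*(c - 1)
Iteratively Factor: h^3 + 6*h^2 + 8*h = (h + 4)*(h^2 + 2*h) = h*(h + 4)*(h + 2)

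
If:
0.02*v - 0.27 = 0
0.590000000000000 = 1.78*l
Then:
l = 0.33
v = 13.50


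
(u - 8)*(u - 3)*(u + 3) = u^3 - 8*u^2 - 9*u + 72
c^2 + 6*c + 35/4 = (c + 5/2)*(c + 7/2)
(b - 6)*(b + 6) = b^2 - 36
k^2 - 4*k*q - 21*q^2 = (k - 7*q)*(k + 3*q)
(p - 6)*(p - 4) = p^2 - 10*p + 24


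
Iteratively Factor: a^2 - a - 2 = (a - 2)*(a + 1)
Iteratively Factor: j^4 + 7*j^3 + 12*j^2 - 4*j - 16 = (j + 4)*(j^3 + 3*j^2 - 4) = (j - 1)*(j + 4)*(j^2 + 4*j + 4) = (j - 1)*(j + 2)*(j + 4)*(j + 2)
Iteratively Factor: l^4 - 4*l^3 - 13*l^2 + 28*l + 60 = (l + 2)*(l^3 - 6*l^2 - l + 30) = (l - 3)*(l + 2)*(l^2 - 3*l - 10) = (l - 5)*(l - 3)*(l + 2)*(l + 2)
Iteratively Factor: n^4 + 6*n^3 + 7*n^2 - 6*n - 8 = (n + 2)*(n^3 + 4*n^2 - n - 4) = (n + 2)*(n + 4)*(n^2 - 1) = (n + 1)*(n + 2)*(n + 4)*(n - 1)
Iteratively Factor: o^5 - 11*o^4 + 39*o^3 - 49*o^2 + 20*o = (o - 5)*(o^4 - 6*o^3 + 9*o^2 - 4*o) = (o - 5)*(o - 1)*(o^3 - 5*o^2 + 4*o) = (o - 5)*(o - 4)*(o - 1)*(o^2 - o) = (o - 5)*(o - 4)*(o - 1)^2*(o)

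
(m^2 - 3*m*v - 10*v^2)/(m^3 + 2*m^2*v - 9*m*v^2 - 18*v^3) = (-m + 5*v)/(-m^2 + 9*v^2)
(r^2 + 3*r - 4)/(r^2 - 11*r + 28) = (r^2 + 3*r - 4)/(r^2 - 11*r + 28)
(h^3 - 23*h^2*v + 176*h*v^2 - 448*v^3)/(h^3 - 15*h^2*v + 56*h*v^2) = (h - 8*v)/h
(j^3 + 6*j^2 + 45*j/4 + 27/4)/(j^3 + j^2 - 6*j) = (j^2 + 3*j + 9/4)/(j*(j - 2))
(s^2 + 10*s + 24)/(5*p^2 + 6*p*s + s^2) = (s^2 + 10*s + 24)/(5*p^2 + 6*p*s + s^2)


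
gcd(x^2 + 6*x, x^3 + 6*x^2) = x^2 + 6*x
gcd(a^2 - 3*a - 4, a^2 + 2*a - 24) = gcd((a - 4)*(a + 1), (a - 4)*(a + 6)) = a - 4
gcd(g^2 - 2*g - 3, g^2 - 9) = g - 3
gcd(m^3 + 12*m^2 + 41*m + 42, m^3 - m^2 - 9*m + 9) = m + 3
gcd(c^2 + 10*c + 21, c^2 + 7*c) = c + 7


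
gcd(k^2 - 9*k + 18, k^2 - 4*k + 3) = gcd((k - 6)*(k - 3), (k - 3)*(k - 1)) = k - 3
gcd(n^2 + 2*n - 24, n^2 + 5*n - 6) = n + 6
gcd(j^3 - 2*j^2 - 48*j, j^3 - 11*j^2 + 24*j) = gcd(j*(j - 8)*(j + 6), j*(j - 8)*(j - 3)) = j^2 - 8*j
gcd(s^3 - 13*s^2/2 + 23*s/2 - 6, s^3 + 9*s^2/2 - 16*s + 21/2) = s^2 - 5*s/2 + 3/2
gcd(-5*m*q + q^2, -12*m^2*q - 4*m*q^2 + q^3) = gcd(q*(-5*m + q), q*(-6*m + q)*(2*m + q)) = q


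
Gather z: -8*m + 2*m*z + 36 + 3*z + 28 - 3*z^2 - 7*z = -8*m - 3*z^2 + z*(2*m - 4) + 64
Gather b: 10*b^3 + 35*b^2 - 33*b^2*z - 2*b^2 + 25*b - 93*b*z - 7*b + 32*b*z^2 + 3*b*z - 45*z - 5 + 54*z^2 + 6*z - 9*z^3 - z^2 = 10*b^3 + b^2*(33 - 33*z) + b*(32*z^2 - 90*z + 18) - 9*z^3 + 53*z^2 - 39*z - 5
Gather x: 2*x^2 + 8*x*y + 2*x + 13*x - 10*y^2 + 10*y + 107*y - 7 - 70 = 2*x^2 + x*(8*y + 15) - 10*y^2 + 117*y - 77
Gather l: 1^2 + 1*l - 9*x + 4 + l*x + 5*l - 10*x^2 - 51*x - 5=l*(x + 6) - 10*x^2 - 60*x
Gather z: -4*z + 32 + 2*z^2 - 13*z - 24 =2*z^2 - 17*z + 8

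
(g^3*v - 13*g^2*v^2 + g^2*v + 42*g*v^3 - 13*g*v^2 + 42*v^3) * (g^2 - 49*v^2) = g^5*v - 13*g^4*v^2 + g^4*v - 7*g^3*v^3 - 13*g^3*v^2 + 637*g^2*v^4 - 7*g^2*v^3 - 2058*g*v^5 + 637*g*v^4 - 2058*v^5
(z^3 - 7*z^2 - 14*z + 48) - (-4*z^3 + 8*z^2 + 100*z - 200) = 5*z^3 - 15*z^2 - 114*z + 248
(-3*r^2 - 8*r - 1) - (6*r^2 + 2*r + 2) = -9*r^2 - 10*r - 3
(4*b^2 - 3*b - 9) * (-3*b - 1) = -12*b^3 + 5*b^2 + 30*b + 9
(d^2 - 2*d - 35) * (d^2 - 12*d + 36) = d^4 - 14*d^3 + 25*d^2 + 348*d - 1260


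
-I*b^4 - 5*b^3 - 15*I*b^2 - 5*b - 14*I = (b - 7*I)*(b - I)*(b + 2*I)*(-I*b + 1)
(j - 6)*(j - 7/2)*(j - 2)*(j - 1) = j^4 - 25*j^3/2 + 103*j^2/2 - 82*j + 42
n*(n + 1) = n^2 + n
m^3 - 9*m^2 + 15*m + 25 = (m - 5)^2*(m + 1)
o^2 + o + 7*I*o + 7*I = (o + 1)*(o + 7*I)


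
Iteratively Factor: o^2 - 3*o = (o)*(o - 3)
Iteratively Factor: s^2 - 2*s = (s - 2)*(s)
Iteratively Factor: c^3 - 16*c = (c)*(c^2 - 16) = c*(c + 4)*(c - 4)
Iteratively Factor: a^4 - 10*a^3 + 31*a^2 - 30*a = (a - 2)*(a^3 - 8*a^2 + 15*a) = (a - 5)*(a - 2)*(a^2 - 3*a) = (a - 5)*(a - 3)*(a - 2)*(a)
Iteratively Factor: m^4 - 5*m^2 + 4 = (m + 1)*(m^3 - m^2 - 4*m + 4) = (m - 2)*(m + 1)*(m^2 + m - 2) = (m - 2)*(m - 1)*(m + 1)*(m + 2)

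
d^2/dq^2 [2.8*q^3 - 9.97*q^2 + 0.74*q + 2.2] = 16.8*q - 19.94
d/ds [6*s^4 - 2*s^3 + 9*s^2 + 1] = 6*s*(4*s^2 - s + 3)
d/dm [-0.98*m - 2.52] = -0.980000000000000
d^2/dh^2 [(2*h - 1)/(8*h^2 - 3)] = 16*(32*h^2*(2*h - 1) + (1 - 6*h)*(8*h^2 - 3))/(8*h^2 - 3)^3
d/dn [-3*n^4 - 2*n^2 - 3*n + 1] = -12*n^3 - 4*n - 3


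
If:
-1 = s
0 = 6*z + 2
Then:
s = -1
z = -1/3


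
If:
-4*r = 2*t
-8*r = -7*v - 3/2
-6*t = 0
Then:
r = 0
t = 0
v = -3/14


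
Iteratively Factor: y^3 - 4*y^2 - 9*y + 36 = (y - 3)*(y^2 - y - 12) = (y - 4)*(y - 3)*(y + 3)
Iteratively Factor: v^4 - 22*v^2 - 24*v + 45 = (v + 3)*(v^3 - 3*v^2 - 13*v + 15) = (v - 5)*(v + 3)*(v^2 + 2*v - 3) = (v - 5)*(v - 1)*(v + 3)*(v + 3)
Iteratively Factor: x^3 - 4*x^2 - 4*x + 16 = (x + 2)*(x^2 - 6*x + 8) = (x - 2)*(x + 2)*(x - 4)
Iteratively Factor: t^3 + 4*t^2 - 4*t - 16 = (t - 2)*(t^2 + 6*t + 8) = (t - 2)*(t + 2)*(t + 4)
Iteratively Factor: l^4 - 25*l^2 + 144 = (l + 4)*(l^3 - 4*l^2 - 9*l + 36) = (l - 4)*(l + 4)*(l^2 - 9) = (l - 4)*(l + 3)*(l + 4)*(l - 3)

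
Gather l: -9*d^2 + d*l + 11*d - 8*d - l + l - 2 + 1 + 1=-9*d^2 + d*l + 3*d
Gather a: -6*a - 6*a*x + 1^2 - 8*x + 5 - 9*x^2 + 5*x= a*(-6*x - 6) - 9*x^2 - 3*x + 6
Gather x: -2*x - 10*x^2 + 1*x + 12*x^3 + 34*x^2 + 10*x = 12*x^3 + 24*x^2 + 9*x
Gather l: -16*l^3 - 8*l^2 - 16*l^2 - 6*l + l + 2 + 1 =-16*l^3 - 24*l^2 - 5*l + 3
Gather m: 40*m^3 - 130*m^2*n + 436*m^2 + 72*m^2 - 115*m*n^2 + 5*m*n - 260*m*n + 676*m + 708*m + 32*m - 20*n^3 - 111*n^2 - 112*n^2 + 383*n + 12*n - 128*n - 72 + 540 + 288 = 40*m^3 + m^2*(508 - 130*n) + m*(-115*n^2 - 255*n + 1416) - 20*n^3 - 223*n^2 + 267*n + 756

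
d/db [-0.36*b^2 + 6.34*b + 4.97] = 6.34 - 0.72*b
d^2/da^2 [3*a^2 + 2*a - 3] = 6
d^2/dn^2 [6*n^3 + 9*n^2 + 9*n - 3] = 36*n + 18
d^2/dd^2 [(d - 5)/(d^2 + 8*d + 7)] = 2*(4*(d - 5)*(d + 4)^2 - 3*(d + 1)*(d^2 + 8*d + 7))/(d^2 + 8*d + 7)^3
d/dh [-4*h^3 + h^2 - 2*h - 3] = -12*h^2 + 2*h - 2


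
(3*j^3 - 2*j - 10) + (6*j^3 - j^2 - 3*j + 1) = 9*j^3 - j^2 - 5*j - 9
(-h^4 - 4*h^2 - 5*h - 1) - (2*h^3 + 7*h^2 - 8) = -h^4 - 2*h^3 - 11*h^2 - 5*h + 7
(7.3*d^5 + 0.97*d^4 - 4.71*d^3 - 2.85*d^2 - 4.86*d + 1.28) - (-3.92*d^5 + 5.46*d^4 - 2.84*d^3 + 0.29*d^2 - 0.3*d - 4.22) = 11.22*d^5 - 4.49*d^4 - 1.87*d^3 - 3.14*d^2 - 4.56*d + 5.5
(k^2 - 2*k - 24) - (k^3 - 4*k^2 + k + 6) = -k^3 + 5*k^2 - 3*k - 30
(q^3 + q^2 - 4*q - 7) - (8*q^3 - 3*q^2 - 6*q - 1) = -7*q^3 + 4*q^2 + 2*q - 6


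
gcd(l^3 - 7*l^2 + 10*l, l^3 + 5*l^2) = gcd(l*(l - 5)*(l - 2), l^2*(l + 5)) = l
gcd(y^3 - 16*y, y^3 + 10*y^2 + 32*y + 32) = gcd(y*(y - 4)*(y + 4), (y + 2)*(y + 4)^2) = y + 4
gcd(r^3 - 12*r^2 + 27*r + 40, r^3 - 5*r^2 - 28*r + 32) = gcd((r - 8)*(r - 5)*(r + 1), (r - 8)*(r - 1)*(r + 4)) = r - 8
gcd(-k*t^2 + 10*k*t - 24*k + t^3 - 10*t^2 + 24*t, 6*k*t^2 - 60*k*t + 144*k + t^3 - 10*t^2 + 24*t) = t^2 - 10*t + 24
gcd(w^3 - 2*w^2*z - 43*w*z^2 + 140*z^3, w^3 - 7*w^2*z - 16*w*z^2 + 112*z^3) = -w + 4*z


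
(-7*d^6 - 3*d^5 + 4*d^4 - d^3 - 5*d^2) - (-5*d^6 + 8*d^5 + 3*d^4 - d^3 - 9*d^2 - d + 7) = -2*d^6 - 11*d^5 + d^4 + 4*d^2 + d - 7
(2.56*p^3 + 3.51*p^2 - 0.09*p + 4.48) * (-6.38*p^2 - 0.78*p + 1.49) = -16.3328*p^5 - 24.3906*p^4 + 1.6508*p^3 - 23.2823*p^2 - 3.6285*p + 6.6752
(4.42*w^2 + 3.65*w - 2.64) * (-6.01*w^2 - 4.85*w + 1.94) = -26.5642*w^4 - 43.3735*w^3 + 6.7387*w^2 + 19.885*w - 5.1216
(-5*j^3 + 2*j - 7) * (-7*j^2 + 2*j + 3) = 35*j^5 - 10*j^4 - 29*j^3 + 53*j^2 - 8*j - 21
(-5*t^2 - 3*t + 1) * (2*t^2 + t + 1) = -10*t^4 - 11*t^3 - 6*t^2 - 2*t + 1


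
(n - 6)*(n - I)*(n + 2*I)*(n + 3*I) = n^4 - 6*n^3 + 4*I*n^3 - n^2 - 24*I*n^2 + 6*n + 6*I*n - 36*I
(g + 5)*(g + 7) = g^2 + 12*g + 35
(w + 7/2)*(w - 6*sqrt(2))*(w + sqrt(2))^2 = w^4 - 4*sqrt(2)*w^3 + 7*w^3/2 - 22*w^2 - 14*sqrt(2)*w^2 - 77*w - 12*sqrt(2)*w - 42*sqrt(2)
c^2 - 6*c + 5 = (c - 5)*(c - 1)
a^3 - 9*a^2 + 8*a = a*(a - 8)*(a - 1)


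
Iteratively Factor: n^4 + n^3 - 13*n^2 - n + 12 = (n + 4)*(n^3 - 3*n^2 - n + 3) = (n - 3)*(n + 4)*(n^2 - 1) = (n - 3)*(n - 1)*(n + 4)*(n + 1)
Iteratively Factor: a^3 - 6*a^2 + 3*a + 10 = (a - 5)*(a^2 - a - 2) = (a - 5)*(a + 1)*(a - 2)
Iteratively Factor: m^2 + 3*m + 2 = (m + 2)*(m + 1)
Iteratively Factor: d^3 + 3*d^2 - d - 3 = (d + 3)*(d^2 - 1) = (d + 1)*(d + 3)*(d - 1)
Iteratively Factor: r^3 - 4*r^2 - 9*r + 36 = (r + 3)*(r^2 - 7*r + 12) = (r - 4)*(r + 3)*(r - 3)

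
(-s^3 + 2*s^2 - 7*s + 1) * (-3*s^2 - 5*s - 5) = 3*s^5 - s^4 + 16*s^3 + 22*s^2 + 30*s - 5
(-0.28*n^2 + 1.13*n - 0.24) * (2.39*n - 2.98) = -0.6692*n^3 + 3.5351*n^2 - 3.941*n + 0.7152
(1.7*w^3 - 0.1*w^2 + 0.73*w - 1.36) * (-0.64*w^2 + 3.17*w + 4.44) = -1.088*w^5 + 5.453*w^4 + 6.7638*w^3 + 2.7405*w^2 - 1.07*w - 6.0384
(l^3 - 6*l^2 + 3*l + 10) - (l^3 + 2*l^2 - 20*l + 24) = -8*l^2 + 23*l - 14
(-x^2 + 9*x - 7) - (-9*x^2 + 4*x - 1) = 8*x^2 + 5*x - 6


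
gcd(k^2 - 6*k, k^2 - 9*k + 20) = 1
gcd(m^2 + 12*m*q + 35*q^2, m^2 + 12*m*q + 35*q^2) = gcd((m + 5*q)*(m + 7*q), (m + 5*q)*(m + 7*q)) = m^2 + 12*m*q + 35*q^2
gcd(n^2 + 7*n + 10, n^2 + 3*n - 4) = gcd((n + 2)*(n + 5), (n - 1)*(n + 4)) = 1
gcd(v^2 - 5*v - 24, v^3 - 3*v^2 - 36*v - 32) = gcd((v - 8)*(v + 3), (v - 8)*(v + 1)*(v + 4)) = v - 8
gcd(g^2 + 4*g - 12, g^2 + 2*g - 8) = g - 2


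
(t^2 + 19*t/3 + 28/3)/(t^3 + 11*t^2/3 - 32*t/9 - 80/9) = 3*(3*t + 7)/(9*t^2 - 3*t - 20)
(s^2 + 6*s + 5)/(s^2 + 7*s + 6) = (s + 5)/(s + 6)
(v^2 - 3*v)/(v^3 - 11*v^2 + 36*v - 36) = v/(v^2 - 8*v + 12)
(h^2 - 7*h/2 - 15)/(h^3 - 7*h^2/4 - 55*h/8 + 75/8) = 4*(h - 6)/(4*h^2 - 17*h + 15)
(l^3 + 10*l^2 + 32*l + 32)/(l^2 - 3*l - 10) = (l^2 + 8*l + 16)/(l - 5)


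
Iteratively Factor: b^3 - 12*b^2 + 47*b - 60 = (b - 4)*(b^2 - 8*b + 15) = (b - 5)*(b - 4)*(b - 3)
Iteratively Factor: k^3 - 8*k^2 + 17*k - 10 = (k - 5)*(k^2 - 3*k + 2) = (k - 5)*(k - 2)*(k - 1)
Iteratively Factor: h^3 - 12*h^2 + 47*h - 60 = (h - 4)*(h^2 - 8*h + 15) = (h - 5)*(h - 4)*(h - 3)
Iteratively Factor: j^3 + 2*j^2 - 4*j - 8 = (j - 2)*(j^2 + 4*j + 4) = (j - 2)*(j + 2)*(j + 2)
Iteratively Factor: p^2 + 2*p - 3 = (p + 3)*(p - 1)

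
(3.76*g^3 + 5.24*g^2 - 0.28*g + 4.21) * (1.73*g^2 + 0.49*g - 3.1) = 6.5048*g^5 + 10.9076*g^4 - 9.5728*g^3 - 9.0979*g^2 + 2.9309*g - 13.051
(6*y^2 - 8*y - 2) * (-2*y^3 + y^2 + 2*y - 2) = -12*y^5 + 22*y^4 + 8*y^3 - 30*y^2 + 12*y + 4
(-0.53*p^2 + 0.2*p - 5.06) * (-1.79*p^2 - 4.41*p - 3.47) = 0.9487*p^4 + 1.9793*p^3 + 10.0145*p^2 + 21.6206*p + 17.5582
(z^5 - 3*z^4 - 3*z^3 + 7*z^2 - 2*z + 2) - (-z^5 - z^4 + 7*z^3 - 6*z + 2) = 2*z^5 - 2*z^4 - 10*z^3 + 7*z^2 + 4*z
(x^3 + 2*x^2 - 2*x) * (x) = x^4 + 2*x^3 - 2*x^2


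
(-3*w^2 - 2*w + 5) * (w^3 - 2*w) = -3*w^5 - 2*w^4 + 11*w^3 + 4*w^2 - 10*w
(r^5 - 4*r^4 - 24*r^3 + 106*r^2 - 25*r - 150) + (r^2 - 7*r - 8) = r^5 - 4*r^4 - 24*r^3 + 107*r^2 - 32*r - 158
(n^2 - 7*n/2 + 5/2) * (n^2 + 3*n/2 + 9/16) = n^4 - 2*n^3 - 35*n^2/16 + 57*n/32 + 45/32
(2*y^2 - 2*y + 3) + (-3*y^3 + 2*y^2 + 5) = -3*y^3 + 4*y^2 - 2*y + 8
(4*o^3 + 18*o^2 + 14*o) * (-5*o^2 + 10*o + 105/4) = -20*o^5 - 50*o^4 + 215*o^3 + 1225*o^2/2 + 735*o/2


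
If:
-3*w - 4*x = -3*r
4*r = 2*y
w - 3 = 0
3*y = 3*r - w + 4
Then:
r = 1/3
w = 3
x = -2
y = 2/3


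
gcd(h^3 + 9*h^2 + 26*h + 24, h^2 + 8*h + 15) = h + 3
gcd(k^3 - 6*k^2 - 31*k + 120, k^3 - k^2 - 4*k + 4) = 1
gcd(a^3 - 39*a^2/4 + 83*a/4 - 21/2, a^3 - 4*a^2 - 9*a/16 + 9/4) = a - 3/4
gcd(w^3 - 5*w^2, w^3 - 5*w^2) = w^3 - 5*w^2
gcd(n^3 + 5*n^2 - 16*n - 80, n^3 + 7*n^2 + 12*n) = n + 4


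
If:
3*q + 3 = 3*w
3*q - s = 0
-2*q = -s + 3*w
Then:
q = -3/2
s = -9/2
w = -1/2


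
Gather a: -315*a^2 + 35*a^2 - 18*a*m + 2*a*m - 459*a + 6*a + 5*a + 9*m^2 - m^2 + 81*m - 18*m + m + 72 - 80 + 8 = -280*a^2 + a*(-16*m - 448) + 8*m^2 + 64*m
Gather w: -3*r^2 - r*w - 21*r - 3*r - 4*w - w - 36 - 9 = -3*r^2 - 24*r + w*(-r - 5) - 45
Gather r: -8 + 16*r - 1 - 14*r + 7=2*r - 2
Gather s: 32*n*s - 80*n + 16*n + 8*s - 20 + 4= -64*n + s*(32*n + 8) - 16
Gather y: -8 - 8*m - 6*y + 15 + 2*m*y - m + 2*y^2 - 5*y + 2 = -9*m + 2*y^2 + y*(2*m - 11) + 9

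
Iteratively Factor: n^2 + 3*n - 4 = (n - 1)*(n + 4)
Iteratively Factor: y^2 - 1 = (y - 1)*(y + 1)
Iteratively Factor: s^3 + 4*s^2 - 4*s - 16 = (s + 4)*(s^2 - 4) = (s - 2)*(s + 4)*(s + 2)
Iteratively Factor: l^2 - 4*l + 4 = (l - 2)*(l - 2)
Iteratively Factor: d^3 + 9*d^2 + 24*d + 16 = (d + 4)*(d^2 + 5*d + 4) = (d + 4)^2*(d + 1)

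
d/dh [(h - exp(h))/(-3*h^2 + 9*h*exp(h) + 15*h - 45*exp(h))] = (-(1 - exp(h))*(h^2 - 3*h*exp(h) - 5*h + 15*exp(h)) - (h - exp(h))*(3*h*exp(h) - 2*h - 12*exp(h) + 5))/(3*(h^2 - 3*h*exp(h) - 5*h + 15*exp(h))^2)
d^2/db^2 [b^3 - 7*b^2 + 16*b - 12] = 6*b - 14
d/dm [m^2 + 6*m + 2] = 2*m + 6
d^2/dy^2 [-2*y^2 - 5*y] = -4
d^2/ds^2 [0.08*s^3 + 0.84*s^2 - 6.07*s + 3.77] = 0.48*s + 1.68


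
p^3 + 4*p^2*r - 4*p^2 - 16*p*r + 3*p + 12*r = (p - 3)*(p - 1)*(p + 4*r)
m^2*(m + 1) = m^3 + m^2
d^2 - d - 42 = (d - 7)*(d + 6)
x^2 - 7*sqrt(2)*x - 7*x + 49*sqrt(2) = (x - 7)*(x - 7*sqrt(2))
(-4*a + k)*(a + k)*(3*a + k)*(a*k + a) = -12*a^4*k - 12*a^4 - 13*a^3*k^2 - 13*a^3*k + a*k^4 + a*k^3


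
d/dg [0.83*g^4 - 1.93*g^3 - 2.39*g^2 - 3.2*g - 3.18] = 3.32*g^3 - 5.79*g^2 - 4.78*g - 3.2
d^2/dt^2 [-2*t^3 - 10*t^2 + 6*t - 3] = -12*t - 20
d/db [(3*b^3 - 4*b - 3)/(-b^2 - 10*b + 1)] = (-3*b^4 - 60*b^3 + 5*b^2 - 6*b - 34)/(b^4 + 20*b^3 + 98*b^2 - 20*b + 1)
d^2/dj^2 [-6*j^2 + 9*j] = -12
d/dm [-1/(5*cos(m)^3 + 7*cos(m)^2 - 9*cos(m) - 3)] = (-15*cos(m)^2 - 14*cos(m) + 9)*sin(m)/(5*cos(m)^3 + 7*cos(m)^2 - 9*cos(m) - 3)^2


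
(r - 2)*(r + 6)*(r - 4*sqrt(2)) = r^3 - 4*sqrt(2)*r^2 + 4*r^2 - 16*sqrt(2)*r - 12*r + 48*sqrt(2)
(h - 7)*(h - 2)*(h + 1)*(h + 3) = h^4 - 5*h^3 - 19*h^2 + 29*h + 42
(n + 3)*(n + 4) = n^2 + 7*n + 12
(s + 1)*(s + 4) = s^2 + 5*s + 4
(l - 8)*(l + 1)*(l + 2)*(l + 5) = l^4 - 47*l^2 - 126*l - 80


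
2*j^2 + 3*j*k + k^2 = (j + k)*(2*j + k)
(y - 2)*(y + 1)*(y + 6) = y^3 + 5*y^2 - 8*y - 12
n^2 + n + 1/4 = (n + 1/2)^2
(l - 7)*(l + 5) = l^2 - 2*l - 35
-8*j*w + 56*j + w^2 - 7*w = (-8*j + w)*(w - 7)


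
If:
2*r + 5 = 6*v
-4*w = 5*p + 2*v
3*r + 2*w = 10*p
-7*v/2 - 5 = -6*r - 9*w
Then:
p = 17/7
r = 655/56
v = 265/56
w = -605/112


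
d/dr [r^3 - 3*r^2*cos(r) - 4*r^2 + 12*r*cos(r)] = 3*r^2*sin(r) + 3*r^2 - 12*r*sin(r) - 6*r*cos(r) - 8*r + 12*cos(r)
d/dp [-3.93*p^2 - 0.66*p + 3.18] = -7.86*p - 0.66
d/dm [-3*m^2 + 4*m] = 4 - 6*m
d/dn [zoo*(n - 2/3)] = zoo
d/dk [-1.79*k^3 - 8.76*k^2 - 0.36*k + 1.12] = -5.37*k^2 - 17.52*k - 0.36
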